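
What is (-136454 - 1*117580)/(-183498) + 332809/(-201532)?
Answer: -1645634299/6163453156 ≈ -0.26700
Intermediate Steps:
(-136454 - 1*117580)/(-183498) + 332809/(-201532) = (-136454 - 117580)*(-1/183498) + 332809*(-1/201532) = -254034*(-1/183498) - 332809/201532 = 42339/30583 - 332809/201532 = -1645634299/6163453156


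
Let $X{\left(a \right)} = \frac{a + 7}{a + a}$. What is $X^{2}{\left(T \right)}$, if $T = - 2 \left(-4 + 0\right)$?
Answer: $\frac{225}{256} \approx 0.87891$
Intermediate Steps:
$T = 8$ ($T = \left(-2\right) \left(-4\right) = 8$)
$X{\left(a \right)} = \frac{7 + a}{2 a}$
$X^{2}{\left(T \right)} = \left(\frac{7 + 8}{2 \cdot 8}\right)^{2} = \left(\frac{1}{2} \cdot \frac{1}{8} \cdot 15\right)^{2} = \left(\frac{15}{16}\right)^{2} = \frac{225}{256}$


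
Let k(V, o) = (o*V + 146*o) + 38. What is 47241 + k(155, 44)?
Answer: 60523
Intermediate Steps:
k(V, o) = 38 + 146*o + V*o (k(V, o) = (V*o + 146*o) + 38 = (146*o + V*o) + 38 = 38 + 146*o + V*o)
47241 + k(155, 44) = 47241 + (38 + 146*44 + 155*44) = 47241 + (38 + 6424 + 6820) = 47241 + 13282 = 60523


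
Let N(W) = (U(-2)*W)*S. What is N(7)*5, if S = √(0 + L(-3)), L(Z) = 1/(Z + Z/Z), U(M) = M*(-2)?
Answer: 70*I*√2 ≈ 98.995*I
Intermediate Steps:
U(M) = -2*M
L(Z) = 1/(1 + Z) (L(Z) = 1/(Z + 1) = 1/(1 + Z))
S = I*√2/2 (S = √(0 + 1/(1 - 3)) = √(0 + 1/(-2)) = √(0 - ½) = √(-½) = I*√2/2 ≈ 0.70711*I)
N(W) = 2*I*W*√2 (N(W) = ((-2*(-2))*W)*(I*√2/2) = (4*W)*(I*√2/2) = 2*I*W*√2)
N(7)*5 = (2*I*7*√2)*5 = (14*I*√2)*5 = 70*I*√2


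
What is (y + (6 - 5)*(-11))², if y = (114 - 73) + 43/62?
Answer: 3621409/3844 ≈ 942.09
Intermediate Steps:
y = 2585/62 (y = 41 + 43*(1/62) = 41 + 43/62 = 2585/62 ≈ 41.694)
(y + (6 - 5)*(-11))² = (2585/62 + (6 - 5)*(-11))² = (2585/62 + 1*(-11))² = (2585/62 - 11)² = (1903/62)² = 3621409/3844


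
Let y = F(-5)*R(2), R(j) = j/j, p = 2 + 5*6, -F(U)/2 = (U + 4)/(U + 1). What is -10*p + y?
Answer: -641/2 ≈ -320.50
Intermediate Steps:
F(U) = -2*(4 + U)/(1 + U) (F(U) = -2*(U + 4)/(U + 1) = -2*(4 + U)/(1 + U))
p = 32 (p = 2 + 30 = 32)
R(j) = 1
y = -½ (y = (2*(-4 - 1*(-5))/(1 - 5))*1 = (2*(-4 + 5)/(-4))*1 = (2*(-¼)*1)*1 = -½*1 = -½ ≈ -0.50000)
-10*p + y = -10*32 - ½ = -320 - ½ = -641/2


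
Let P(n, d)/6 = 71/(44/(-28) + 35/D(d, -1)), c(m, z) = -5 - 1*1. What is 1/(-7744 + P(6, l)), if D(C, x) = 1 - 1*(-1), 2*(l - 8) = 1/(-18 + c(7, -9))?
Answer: -223/1720948 ≈ -0.00012958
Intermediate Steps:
c(m, z) = -6 (c(m, z) = -5 - 1 = -6)
l = 383/48 (l = 8 + 1/(2*(-18 - 6)) = 8 + (½)/(-24) = 8 + (½)*(-1/24) = 8 - 1/48 = 383/48 ≈ 7.9792)
D(C, x) = 2 (D(C, x) = 1 + 1 = 2)
P(n, d) = 5964/223 (P(n, d) = 6*(71/(44/(-28) + 35/2)) = 6*(71/(44*(-1/28) + 35*(½))) = 6*(71/(-11/7 + 35/2)) = 6*(71/(223/14)) = 6*(71*(14/223)) = 6*(994/223) = 5964/223)
1/(-7744 + P(6, l)) = 1/(-7744 + 5964/223) = 1/(-1720948/223) = -223/1720948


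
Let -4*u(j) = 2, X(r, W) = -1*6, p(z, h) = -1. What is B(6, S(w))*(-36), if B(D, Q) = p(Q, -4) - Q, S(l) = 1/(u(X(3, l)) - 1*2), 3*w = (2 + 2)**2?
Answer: 108/5 ≈ 21.600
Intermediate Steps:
X(r, W) = -6
u(j) = -1/2 (u(j) = -1/4*2 = -1/2)
w = 16/3 (w = (2 + 2)**2/3 = (1/3)*4**2 = (1/3)*16 = 16/3 ≈ 5.3333)
S(l) = -2/5 (S(l) = 1/(-1/2 - 1*2) = 1/(-1/2 - 2) = 1/(-5/2) = -2/5)
B(D, Q) = -1 - Q
B(6, S(w))*(-36) = (-1 - 1*(-2/5))*(-36) = (-1 + 2/5)*(-36) = -3/5*(-36) = 108/5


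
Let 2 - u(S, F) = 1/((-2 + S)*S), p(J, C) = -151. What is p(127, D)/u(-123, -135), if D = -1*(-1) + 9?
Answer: -2321625/30749 ≈ -75.502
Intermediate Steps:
D = 10 (D = 1 + 9 = 10)
u(S, F) = 2 - 1/(S*(-2 + S)) (u(S, F) = 2 - 1/((-2 + S)*S) = 2 - 1/(S*(-2 + S)))
p(127, D)/u(-123, -135) = -151*(-123*(-2 - 123)/(-1 - 4*(-123) + 2*(-123)²)) = -151*15375/(-1 + 492 + 2*15129) = -151*15375/(-1 + 492 + 30258) = -151/((-1/123*(-1/125)*30749)) = -151/30749/15375 = -151*15375/30749 = -2321625/30749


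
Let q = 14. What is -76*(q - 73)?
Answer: 4484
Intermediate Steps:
-76*(q - 73) = -76*(14 - 73) = -76*(-59) = 4484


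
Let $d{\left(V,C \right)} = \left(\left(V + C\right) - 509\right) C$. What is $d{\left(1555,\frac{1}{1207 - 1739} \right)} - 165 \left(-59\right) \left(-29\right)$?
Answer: $- \frac{79902477031}{283024} \approx -2.8232 \cdot 10^{5}$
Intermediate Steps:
$d{\left(V,C \right)} = C \left(-509 + C + V\right)$ ($d{\left(V,C \right)} = \left(\left(C + V\right) - 509\right) C = \left(-509 + C + V\right) C = C \left(-509 + C + V\right)$)
$d{\left(1555,\frac{1}{1207 - 1739} \right)} - 165 \left(-59\right) \left(-29\right) = \frac{-509 + \frac{1}{1207 - 1739} + 1555}{1207 - 1739} - 165 \left(-59\right) \left(-29\right) = \frac{-509 + \frac{1}{-532} + 1555}{-532} - \left(-9735\right) \left(-29\right) = - \frac{-509 - \frac{1}{532} + 1555}{532} - 282315 = \left(- \frac{1}{532}\right) \frac{556471}{532} - 282315 = - \frac{556471}{283024} - 282315 = - \frac{79902477031}{283024}$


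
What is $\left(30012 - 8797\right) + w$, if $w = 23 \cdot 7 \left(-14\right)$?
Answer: $18961$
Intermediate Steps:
$w = -2254$ ($w = 161 \left(-14\right) = -2254$)
$\left(30012 - 8797\right) + w = \left(30012 - 8797\right) - 2254 = 21215 - 2254 = 18961$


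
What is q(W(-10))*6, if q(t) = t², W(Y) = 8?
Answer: 384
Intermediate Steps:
q(W(-10))*6 = 8²*6 = 64*6 = 384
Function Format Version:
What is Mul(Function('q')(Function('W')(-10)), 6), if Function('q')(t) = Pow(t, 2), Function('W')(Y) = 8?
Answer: 384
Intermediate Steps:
Mul(Function('q')(Function('W')(-10)), 6) = Mul(Pow(8, 2), 6) = Mul(64, 6) = 384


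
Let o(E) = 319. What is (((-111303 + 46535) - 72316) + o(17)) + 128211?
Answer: -8554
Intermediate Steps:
(((-111303 + 46535) - 72316) + o(17)) + 128211 = (((-111303 + 46535) - 72316) + 319) + 128211 = ((-64768 - 72316) + 319) + 128211 = (-137084 + 319) + 128211 = -136765 + 128211 = -8554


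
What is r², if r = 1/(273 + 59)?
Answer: 1/110224 ≈ 9.0724e-6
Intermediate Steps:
r = 1/332 ≈ 0.0030120
r² = (1/332)² = 1/110224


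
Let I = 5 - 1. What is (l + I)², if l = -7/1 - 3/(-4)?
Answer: 81/16 ≈ 5.0625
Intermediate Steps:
I = 4
l = -25/4 (l = -7*1 - 3*(-¼) = -7 + ¾ = -25/4 ≈ -6.2500)
(l + I)² = (-25/4 + 4)² = (-9/4)² = 81/16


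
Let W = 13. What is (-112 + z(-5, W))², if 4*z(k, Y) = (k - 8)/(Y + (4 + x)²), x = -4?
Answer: 201601/16 ≈ 12600.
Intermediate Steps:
z(k, Y) = (-8 + k)/(4*Y) (z(k, Y) = ((k - 8)/(Y + (4 - 4)²))/4 = ((-8 + k)/(Y + 0²))/4 = ((-8 + k)/(Y + 0))/4 = ((-8 + k)/Y)/4 = (-8 + k)/(4*Y))
(-112 + z(-5, W))² = (-112 + (¼)*(-8 - 5)/13)² = (-112 + (¼)*(1/13)*(-13))² = (-112 - ¼)² = (-449/4)² = 201601/16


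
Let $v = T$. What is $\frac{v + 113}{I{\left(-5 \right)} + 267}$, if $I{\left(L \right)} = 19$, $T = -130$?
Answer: $- \frac{17}{286} \approx -0.059441$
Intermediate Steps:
$v = -130$
$\frac{v + 113}{I{\left(-5 \right)} + 267} = \frac{-130 + 113}{19 + 267} = - \frac{17}{286}$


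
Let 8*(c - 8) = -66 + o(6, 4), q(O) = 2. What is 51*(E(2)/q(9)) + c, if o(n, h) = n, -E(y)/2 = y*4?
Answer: -815/2 ≈ -407.50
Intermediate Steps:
E(y) = -8*y (E(y) = -2*y*4 = -8*y)
c = ½ (c = 8 + (-66 + 6)/8 = 8 + (⅛)*(-60) = 8 - 15/2 = ½ ≈ 0.50000)
51*(E(2)/q(9)) + c = 51*(-8*2/2) + ½ = 51*(-16*½) + ½ = 51*(-8) + ½ = -408 + ½ = -815/2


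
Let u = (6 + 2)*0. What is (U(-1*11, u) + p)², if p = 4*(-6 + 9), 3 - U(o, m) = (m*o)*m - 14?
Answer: 841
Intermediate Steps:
u = 0 (u = 8*0 = 0)
U(o, m) = 17 - o*m² (U(o, m) = 3 - ((m*o)*m - 14) = 3 - (o*m² - 14) = 3 - (-14 + o*m²) = 3 + (14 - o*m²) = 17 - o*m²)
p = 12 (p = 4*3 = 12)
(U(-1*11, u) + p)² = ((17 - 1*(-1*11)*0²) + 12)² = ((17 - 1*(-11)*0) + 12)² = ((17 + 0) + 12)² = (17 + 12)² = 29² = 841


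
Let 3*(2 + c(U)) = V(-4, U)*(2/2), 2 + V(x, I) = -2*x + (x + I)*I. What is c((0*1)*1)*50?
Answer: 0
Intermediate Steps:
V(x, I) = -2 - 2*x + I*(I + x) (V(x, I) = -2 + (-2*x + (x + I)*I) = -2 + (-2*x + (I + x)*I) = -2 + (-2*x + I*(I + x)) = -2 - 2*x + I*(I + x))
c(U) = -4*U/3 + U²/3 (c(U) = -2 + ((-2 + U² - 2*(-4) + U*(-4))*(2/2))/3 = -2 + ((-2 + U² + 8 - 4*U)*(2*(½)))/3 = -2 + ((6 + U² - 4*U)*1)/3 = -2 + (6 + U² - 4*U)/3 = -2 + (2 - 4*U/3 + U²/3) = -4*U/3 + U²/3)
c((0*1)*1)*50 = (((0*1)*1)*(-4 + (0*1)*1)/3)*50 = ((0*1)*(-4 + 0*1)/3)*50 = ((⅓)*0*(-4 + 0))*50 = ((⅓)*0*(-4))*50 = 0*50 = 0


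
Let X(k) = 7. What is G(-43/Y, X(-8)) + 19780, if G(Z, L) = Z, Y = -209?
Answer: 4134063/209 ≈ 19780.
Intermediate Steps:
G(-43/Y, X(-8)) + 19780 = -43/(-209) + 19780 = -43*(-1/209) + 19780 = 43/209 + 19780 = 4134063/209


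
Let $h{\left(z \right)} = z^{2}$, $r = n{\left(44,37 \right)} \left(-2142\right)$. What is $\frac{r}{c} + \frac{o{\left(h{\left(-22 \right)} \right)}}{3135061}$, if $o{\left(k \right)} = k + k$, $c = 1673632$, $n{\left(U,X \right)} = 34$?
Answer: $- \frac{56675036683}{1311734602888} \approx -0.043206$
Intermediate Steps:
$r = -72828$ ($r = 34 \left(-2142\right) = -72828$)
$o{\left(k \right)} = 2 k$
$\frac{r}{c} + \frac{o{\left(h{\left(-22 \right)} \right)}}{3135061} = - \frac{72828}{1673632} + \frac{2 \left(-22\right)^{2}}{3135061} = \left(-72828\right) \frac{1}{1673632} + 2 \cdot 484 \cdot \frac{1}{3135061} = - \frac{18207}{418408} + 968 \cdot \frac{1}{3135061} = - \frac{18207}{418408} + \frac{968}{3135061} = - \frac{56675036683}{1311734602888}$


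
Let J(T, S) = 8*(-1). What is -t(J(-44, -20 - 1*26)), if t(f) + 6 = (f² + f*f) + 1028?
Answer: -1150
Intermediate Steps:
J(T, S) = -8
t(f) = 1022 + 2*f² (t(f) = -6 + ((f² + f*f) + 1028) = -6 + ((f² + f²) + 1028) = -6 + (2*f² + 1028) = -6 + (1028 + 2*f²) = 1022 + 2*f²)
-t(J(-44, -20 - 1*26)) = -(1022 + 2*(-8)²) = -(1022 + 2*64) = -(1022 + 128) = -1*1150 = -1150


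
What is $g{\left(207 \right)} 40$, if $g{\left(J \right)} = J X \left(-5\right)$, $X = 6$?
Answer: $-248400$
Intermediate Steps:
$g{\left(J \right)} = - 30 J$ ($g{\left(J \right)} = J 6 \left(-5\right) = 6 J \left(-5\right) = - 30 J$)
$g{\left(207 \right)} 40 = \left(-30\right) 207 \cdot 40 = \left(-6210\right) 40 = -248400$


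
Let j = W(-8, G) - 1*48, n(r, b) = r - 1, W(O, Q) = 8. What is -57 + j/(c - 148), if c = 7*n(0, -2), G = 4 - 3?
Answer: -1759/31 ≈ -56.742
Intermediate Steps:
G = 1
n(r, b) = -1 + r
j = -40 (j = 8 - 1*48 = 8 - 48 = -40)
c = -7 (c = 7*(-1 + 0) = 7*(-1) = -7)
-57 + j/(c - 148) = -57 - 40/(-7 - 148) = -57 - 40/(-155) = -57 - 1/155*(-40) = -57 + 8/31 = -1759/31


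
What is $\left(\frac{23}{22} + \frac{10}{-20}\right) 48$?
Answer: $\frac{288}{11} \approx 26.182$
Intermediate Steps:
$\left(\frac{23}{22} + \frac{10}{-20}\right) 48 = \left(23 \cdot \frac{1}{22} + 10 \left(- \frac{1}{20}\right)\right) 48 = \left(\frac{23}{22} - \frac{1}{2}\right) 48 = \frac{6}{11} \cdot 48 = \frac{288}{11}$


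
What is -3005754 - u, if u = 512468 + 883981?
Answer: -4402203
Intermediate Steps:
u = 1396449
-3005754 - u = -3005754 - 1*1396449 = -3005754 - 1396449 = -4402203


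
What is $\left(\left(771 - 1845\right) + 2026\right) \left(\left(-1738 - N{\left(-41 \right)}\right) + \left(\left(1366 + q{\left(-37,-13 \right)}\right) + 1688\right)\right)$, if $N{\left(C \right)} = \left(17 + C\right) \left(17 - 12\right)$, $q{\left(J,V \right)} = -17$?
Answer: $1350888$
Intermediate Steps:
$N{\left(C \right)} = 85 + 5 C$ ($N{\left(C \right)} = \left(17 + C\right) 5 = 85 + 5 C$)
$\left(\left(771 - 1845\right) + 2026\right) \left(\left(-1738 - N{\left(-41 \right)}\right) + \left(\left(1366 + q{\left(-37,-13 \right)}\right) + 1688\right)\right) = \left(\left(771 - 1845\right) + 2026\right) \left(\left(-1738 - \left(85 + 5 \left(-41\right)\right)\right) + \left(\left(1366 - 17\right) + 1688\right)\right) = \left(-1074 + 2026\right) \left(\left(-1738 - \left(85 - 205\right)\right) + \left(1349 + 1688\right)\right) = 952 \left(\left(-1738 - -120\right) + 3037\right) = 952 \left(\left(-1738 + 120\right) + 3037\right) = 952 \left(-1618 + 3037\right) = 952 \cdot 1419 = 1350888$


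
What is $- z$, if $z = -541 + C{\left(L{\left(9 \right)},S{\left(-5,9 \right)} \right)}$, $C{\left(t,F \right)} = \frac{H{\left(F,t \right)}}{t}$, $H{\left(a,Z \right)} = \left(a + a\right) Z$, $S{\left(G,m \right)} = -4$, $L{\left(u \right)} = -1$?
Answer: $549$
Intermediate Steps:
$H{\left(a,Z \right)} = 2 Z a$ ($H{\left(a,Z \right)} = 2 a Z = 2 Z a$)
$C{\left(t,F \right)} = 2 F$ ($C{\left(t,F \right)} = \frac{2 t F}{t} = \frac{2 F t}{t} = 2 F$)
$z = -549$ ($z = -541 + 2 \left(-4\right) = -541 - 8 = -549$)
$- z = \left(-1\right) \left(-549\right) = 549$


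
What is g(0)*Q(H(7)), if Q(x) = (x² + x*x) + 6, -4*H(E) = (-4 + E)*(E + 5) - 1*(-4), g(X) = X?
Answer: 0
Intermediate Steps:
H(E) = -1 - (-4 + E)*(5 + E)/4 (H(E) = -((-4 + E)*(E + 5) - 1*(-4))/4 = -((-4 + E)*(5 + E) + 4)/4 = -(4 + (-4 + E)*(5 + E))/4 = -1 - (-4 + E)*(5 + E)/4)
Q(x) = 6 + 2*x² (Q(x) = (x² + x²) + 6 = 2*x² + 6 = 6 + 2*x²)
g(0)*Q(H(7)) = 0*(6 + 2*(4 - ¼*7 - ¼*7²)²) = 0*(6 + 2*(4 - 7/4 - ¼*49)²) = 0*(6 + 2*(4 - 7/4 - 49/4)²) = 0*(6 + 2*(-10)²) = 0*(6 + 2*100) = 0*(6 + 200) = 0*206 = 0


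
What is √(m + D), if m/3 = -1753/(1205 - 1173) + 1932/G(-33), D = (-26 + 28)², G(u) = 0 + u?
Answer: I*√2601830/88 ≈ 18.33*I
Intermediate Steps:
G(u) = u
D = 4 (D = 2² = 4)
m = -119673/352 (m = 3*(-1753/(1205 - 1173) + 1932/(-33)) = 3*(-1753/32 + 1932*(-1/33)) = 3*(-1753*1/32 - 644/11) = 3*(-1753/32 - 644/11) = 3*(-39891/352) = -119673/352 ≈ -339.98)
√(m + D) = √(-119673/352 + 4) = √(-118265/352) = I*√2601830/88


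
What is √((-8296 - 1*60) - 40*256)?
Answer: 2*I*√4649 ≈ 136.37*I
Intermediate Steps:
√((-8296 - 1*60) - 40*256) = √((-8296 - 60) - 10240) = √(-8356 - 10240) = √(-18596) = 2*I*√4649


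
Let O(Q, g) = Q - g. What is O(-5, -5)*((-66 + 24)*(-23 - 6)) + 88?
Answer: 88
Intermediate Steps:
O(-5, -5)*((-66 + 24)*(-23 - 6)) + 88 = (-5 - 1*(-5))*((-66 + 24)*(-23 - 6)) + 88 = (-5 + 5)*(-42*(-29)) + 88 = 0*1218 + 88 = 0 + 88 = 88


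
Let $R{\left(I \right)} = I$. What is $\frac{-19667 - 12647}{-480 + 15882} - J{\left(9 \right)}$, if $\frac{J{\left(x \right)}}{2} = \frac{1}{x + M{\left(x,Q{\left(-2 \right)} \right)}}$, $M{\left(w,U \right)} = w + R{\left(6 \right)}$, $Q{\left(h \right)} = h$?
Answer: $- \frac{445}{204} \approx -2.1814$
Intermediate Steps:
$M{\left(w,U \right)} = 6 + w$ ($M{\left(w,U \right)} = w + 6 = 6 + w$)
$J{\left(x \right)} = \frac{2}{6 + 2 x}$ ($J{\left(x \right)} = \frac{2}{x + \left(6 + x\right)} = \frac{2}{6 + 2 x}$)
$\frac{-19667 - 12647}{-480 + 15882} - J{\left(9 \right)} = \frac{-19667 - 12647}{-480 + 15882} - \frac{1}{3 + 9} = - \frac{32314}{15402} - \frac{1}{12} = \left(-32314\right) \frac{1}{15402} - \frac{1}{12} = - \frac{107}{51} - \frac{1}{12} = - \frac{445}{204}$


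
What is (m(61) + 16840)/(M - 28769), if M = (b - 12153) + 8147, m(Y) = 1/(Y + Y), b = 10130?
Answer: -2054481/2762690 ≈ -0.74365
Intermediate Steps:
m(Y) = 1/(2*Y)
M = 6124 (M = (10130 - 12153) + 8147 = -2023 + 8147 = 6124)
(m(61) + 16840)/(M - 28769) = ((½)/61 + 16840)/(6124 - 28769) = ((½)*(1/61) + 16840)/(-22645) = (1/122 + 16840)*(-1/22645) = (2054481/122)*(-1/22645) = -2054481/2762690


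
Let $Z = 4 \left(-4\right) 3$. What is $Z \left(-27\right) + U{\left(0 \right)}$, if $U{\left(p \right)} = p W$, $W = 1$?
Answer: $1296$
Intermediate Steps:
$Z = -48$ ($Z = \left(-16\right) 3 = -48$)
$U{\left(p \right)} = p$ ($U{\left(p \right)} = p 1 = p$)
$Z \left(-27\right) + U{\left(0 \right)} = \left(-48\right) \left(-27\right) + 0 = 1296 + 0 = 1296$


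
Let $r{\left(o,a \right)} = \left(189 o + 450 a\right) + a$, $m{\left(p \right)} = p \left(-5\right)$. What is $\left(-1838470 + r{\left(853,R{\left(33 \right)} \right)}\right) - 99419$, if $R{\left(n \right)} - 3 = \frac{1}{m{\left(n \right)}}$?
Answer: $- \frac{26629826}{15} \approx -1.7753 \cdot 10^{6}$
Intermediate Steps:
$m{\left(p \right)} = - 5 p$
$R{\left(n \right)} = 3 - \frac{1}{5 n}$ ($R{\left(n \right)} = 3 + \frac{1}{\left(-5\right) n} = 3 - \frac{1}{5 n}$)
$r{\left(o,a \right)} = 189 o + 451 a$
$\left(-1838470 + r{\left(853,R{\left(33 \right)} \right)}\right) - 99419 = \left(-1838470 + \left(189 \cdot 853 + 451 \left(3 - \frac{1}{5 \cdot 33}\right)\right)\right) - 99419 = \left(-1838470 + \left(161217 + 451 \left(3 - \frac{1}{165}\right)\right)\right) - 99419 = \left(-1838470 + \left(161217 + 451 \cdot \frac{494}{165}\right)\right) - 99419 = \left(-1838470 + \left(161217 + \frac{20254}{15}\right)\right) - 99419 = \left(-1838470 + \frac{2438509}{15}\right) - 99419 = - \frac{25138541}{15} - 99419 = - \frac{26629826}{15}$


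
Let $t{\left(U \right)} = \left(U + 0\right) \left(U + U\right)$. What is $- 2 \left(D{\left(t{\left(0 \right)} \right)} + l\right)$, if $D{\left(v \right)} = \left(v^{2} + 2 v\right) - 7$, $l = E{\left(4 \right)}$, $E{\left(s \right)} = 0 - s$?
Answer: $22$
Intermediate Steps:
$E{\left(s \right)} = - s$
$t{\left(U \right)} = 2 U^{2}$ ($t{\left(U \right)} = U 2 U = 2 U^{2}$)
$l = -4$ ($l = \left(-1\right) 4 = -4$)
$D{\left(v \right)} = -7 + v^{2} + 2 v$
$- 2 \left(D{\left(t{\left(0 \right)} \right)} + l\right) = - 2 \left(\left(-7 + \left(2 \cdot 0^{2}\right)^{2} + 2 \cdot 2 \cdot 0^{2}\right) - 4\right) = - 2 \left(\left(-7 + \left(2 \cdot 0\right)^{2} + 2 \cdot 2 \cdot 0\right) - 4\right) = - 2 \left(\left(-7 + 0^{2} + 2 \cdot 0\right) - 4\right) = - 2 \left(\left(-7 + 0 + 0\right) - 4\right) = - 2 \left(-7 - 4\right) = \left(-2\right) \left(-11\right) = 22$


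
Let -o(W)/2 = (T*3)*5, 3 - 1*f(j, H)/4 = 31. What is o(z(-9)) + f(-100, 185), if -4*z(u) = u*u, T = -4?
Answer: 8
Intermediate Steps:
f(j, H) = -112 (f(j, H) = 12 - 4*31 = 12 - 124 = -112)
z(u) = -u**2/4 (z(u) = -u*u/4 = -u**2/4)
o(W) = 120 (o(W) = -2*(-4*3)*5 = -(-24)*5 = -2*(-60) = 120)
o(z(-9)) + f(-100, 185) = 120 - 112 = 8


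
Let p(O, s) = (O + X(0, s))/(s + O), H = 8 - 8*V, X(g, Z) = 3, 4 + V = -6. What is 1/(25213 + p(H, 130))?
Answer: 218/5496525 ≈ 3.9661e-5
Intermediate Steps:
V = -10 (V = -4 - 6 = -10)
H = 88 (H = 8 - 8*(-10) = 8 + 80 = 88)
p(O, s) = (3 + O)/(O + s) (p(O, s) = (O + 3)/(s + O) = (3 + O)/(O + s))
1/(25213 + p(H, 130)) = 1/(25213 + (3 + 88)/(88 + 130)) = 1/(25213 + 91/218) = 1/(5496525/218) = 218/5496525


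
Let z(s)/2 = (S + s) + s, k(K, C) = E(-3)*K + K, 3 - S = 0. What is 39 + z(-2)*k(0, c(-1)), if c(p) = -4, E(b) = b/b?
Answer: 39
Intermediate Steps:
S = 3 (S = 3 - 1*0 = 3 + 0 = 3)
E(b) = 1
k(K, C) = 2*K (k(K, C) = 1*K + K = K + K = 2*K)
z(s) = 6 + 4*s (z(s) = 2*((3 + s) + s) = 2*(3 + 2*s) = 6 + 4*s)
39 + z(-2)*k(0, c(-1)) = 39 + (6 + 4*(-2))*(2*0) = 39 + (6 - 8)*0 = 39 - 2*0 = 39 + 0 = 39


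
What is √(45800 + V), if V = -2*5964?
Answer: 4*√2117 ≈ 184.04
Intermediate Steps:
V = -11928
√(45800 + V) = √(45800 - 11928) = √33872 = 4*√2117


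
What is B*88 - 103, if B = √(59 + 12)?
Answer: -103 + 88*√71 ≈ 638.50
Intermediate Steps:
B = √71 ≈ 8.4261
B*88 - 103 = √71*88 - 103 = 88*√71 - 103 = -103 + 88*√71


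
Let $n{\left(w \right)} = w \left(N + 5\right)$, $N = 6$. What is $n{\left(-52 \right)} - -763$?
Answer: $191$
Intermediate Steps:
$n{\left(w \right)} = 11 w$ ($n{\left(w \right)} = w \left(6 + 5\right) = w 11 = 11 w$)
$n{\left(-52 \right)} - -763 = 11 \left(-52\right) - -763 = -572 + 763 = 191$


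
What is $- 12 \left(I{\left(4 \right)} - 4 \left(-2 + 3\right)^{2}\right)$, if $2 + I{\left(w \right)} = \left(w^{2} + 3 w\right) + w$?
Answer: $-312$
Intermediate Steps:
$I{\left(w \right)} = -2 + w^{2} + 4 w$ ($I{\left(w \right)} = -2 + \left(\left(w^{2} + 3 w\right) + w\right) = -2 + \left(w^{2} + 4 w\right) = -2 + w^{2} + 4 w$)
$- 12 \left(I{\left(4 \right)} - 4 \left(-2 + 3\right)^{2}\right) = - 12 \left(\left(-2 + 4^{2} + 4 \cdot 4\right) - 4 \left(-2 + 3\right)^{2}\right) = - 12 \left(\left(-2 + 16 + 16\right) - 4 \cdot 1^{2}\right) = - 12 \left(30 - 4\right) = \left(-12\right) 26 = -312$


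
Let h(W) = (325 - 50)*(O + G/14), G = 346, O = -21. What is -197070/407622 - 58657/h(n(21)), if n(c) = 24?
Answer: -28129706013/485749550 ≈ -57.910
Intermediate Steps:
h(W) = 7150/7 (h(W) = (325 - 50)*(-21 + 346/14) = 275*(-21 + 346*(1/14)) = 275*(-21 + 173/7) = 275*(26/7) = 7150/7)
-197070/407622 - 58657/h(n(21)) = -197070/407622 - 58657/7150/7 = -197070*1/407622 - 58657*7/7150 = -32845/67937 - 410599/7150 = -28129706013/485749550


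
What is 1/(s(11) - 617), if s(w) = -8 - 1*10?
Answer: -1/635 ≈ -0.0015748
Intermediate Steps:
s(w) = -18 (s(w) = -8 - 10 = -18)
1/(s(11) - 617) = 1/(-18 - 617) = 1/(-635) = -1/635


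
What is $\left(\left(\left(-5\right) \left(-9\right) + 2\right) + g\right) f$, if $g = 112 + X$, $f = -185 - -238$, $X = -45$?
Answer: $6042$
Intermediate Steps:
$f = 53$ ($f = -185 + 238 = 53$)
$g = 67$ ($g = 112 - 45 = 67$)
$\left(\left(\left(-5\right) \left(-9\right) + 2\right) + g\right) f = \left(\left(\left(-5\right) \left(-9\right) + 2\right) + 67\right) 53 = \left(\left(45 + 2\right) + 67\right) 53 = \left(47 + 67\right) 53 = 114 \cdot 53 = 6042$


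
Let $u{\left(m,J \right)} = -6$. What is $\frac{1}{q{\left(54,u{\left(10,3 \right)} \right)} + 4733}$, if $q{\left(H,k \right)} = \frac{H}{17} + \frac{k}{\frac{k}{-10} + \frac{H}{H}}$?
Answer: $\frac{68}{321805} \approx 0.00021131$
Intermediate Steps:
$q{\left(H,k \right)} = \frac{H}{17} + \frac{k}{1 - \frac{k}{10}}$ ($q{\left(H,k \right)} = H \frac{1}{17} + \frac{k}{k \left(- \frac{1}{10}\right) + 1} = \frac{H}{17} + \frac{k}{- \frac{k}{10} + 1} = \frac{H}{17} + \frac{k}{1 - \frac{k}{10}}$)
$\frac{1}{q{\left(54,u{\left(10,3 \right)} \right)} + 4733} = \frac{1}{\frac{\left(-170\right) \left(-6\right) - 540 + 54 \left(-6\right)}{17 \left(-10 - 6\right)} + 4733} = \frac{1}{\frac{1020 - 540 - 324}{17 \left(-16\right)} + 4733} = \frac{1}{\frac{1}{17} \left(- \frac{1}{16}\right) 156 + 4733} = \frac{1}{- \frac{39}{68} + 4733} = \frac{1}{\frac{321805}{68}} = \frac{68}{321805}$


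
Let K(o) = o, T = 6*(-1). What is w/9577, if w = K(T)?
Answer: -6/9577 ≈ -0.00062650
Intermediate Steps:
T = -6
w = -6
w/9577 = -6/9577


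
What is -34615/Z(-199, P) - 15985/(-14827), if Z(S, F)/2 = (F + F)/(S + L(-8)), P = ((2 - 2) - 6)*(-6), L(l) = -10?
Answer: 107268752285/2135088 ≈ 50241.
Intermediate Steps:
P = 36 (P = (0 - 6)*(-6) = -6*(-6) = 36)
Z(S, F) = 4*F/(-10 + S) (Z(S, F) = 2*((F + F)/(S - 10)) = 2*((2*F)/(-10 + S)) = 2*(2*F/(-10 + S)) = 4*F/(-10 + S))
-34615/Z(-199, P) - 15985/(-14827) = -34615/(4*36/(-10 - 199)) - 15985/(-14827) = -34615/(4*36/(-209)) - 15985*(-1/14827) = -34615/(4*36*(-1/209)) + 15985/14827 = -34615/(-144/209) + 15985/14827 = -34615*(-209/144) + 15985/14827 = 7234535/144 + 15985/14827 = 107268752285/2135088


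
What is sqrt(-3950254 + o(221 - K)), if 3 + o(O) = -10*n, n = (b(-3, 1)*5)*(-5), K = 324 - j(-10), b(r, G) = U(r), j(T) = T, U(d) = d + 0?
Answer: I*sqrt(3951007) ≈ 1987.7*I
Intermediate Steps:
U(d) = d
b(r, G) = r
K = 334 (K = 324 - 1*(-10) = 324 + 10 = 334)
n = 75 (n = -3*5*(-5) = -15*(-5) = 75)
o(O) = -753 (o(O) = -3 - 10*75 = -3 - 750 = -753)
sqrt(-3950254 + o(221 - K)) = sqrt(-3950254 - 753) = sqrt(-3951007) = I*sqrt(3951007)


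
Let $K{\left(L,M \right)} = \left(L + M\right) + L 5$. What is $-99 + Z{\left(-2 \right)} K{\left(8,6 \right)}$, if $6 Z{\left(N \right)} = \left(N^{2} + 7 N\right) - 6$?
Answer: $-243$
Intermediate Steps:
$K{\left(L,M \right)} = M + 6 L$ ($K{\left(L,M \right)} = \left(L + M\right) + 5 L = M + 6 L$)
$Z{\left(N \right)} = -1 + \frac{N^{2}}{6} + \frac{7 N}{6}$ ($Z{\left(N \right)} = \frac{\left(N^{2} + 7 N\right) - 6}{6} = \frac{-6 + N^{2} + 7 N}{6} = -1 + \frac{N^{2}}{6} + \frac{7 N}{6}$)
$-99 + Z{\left(-2 \right)} K{\left(8,6 \right)} = -99 + \left(-1 + \frac{\left(-2\right)^{2}}{6} + \frac{7}{6} \left(-2\right)\right) \left(6 + 6 \cdot 8\right) = -99 + \left(-1 + \frac{1}{6} \cdot 4 - \frac{7}{3}\right) \left(6 + 48\right) = -99 + \left(-1 + \frac{2}{3} - \frac{7}{3}\right) 54 = -99 - 144 = -243$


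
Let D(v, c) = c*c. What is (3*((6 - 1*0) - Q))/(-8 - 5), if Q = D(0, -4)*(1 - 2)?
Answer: -66/13 ≈ -5.0769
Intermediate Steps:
D(v, c) = c**2
Q = -16 (Q = (-4)**2*(1 - 2) = 16*(-1) = -16)
(3*((6 - 1*0) - Q))/(-8 - 5) = (3*((6 - 1*0) - 1*(-16)))/(-8 - 5) = (3*((6 + 0) + 16))/(-13) = (3*(6 + 16))*(-1/13) = (3*22)*(-1/13) = 66*(-1/13) = -66/13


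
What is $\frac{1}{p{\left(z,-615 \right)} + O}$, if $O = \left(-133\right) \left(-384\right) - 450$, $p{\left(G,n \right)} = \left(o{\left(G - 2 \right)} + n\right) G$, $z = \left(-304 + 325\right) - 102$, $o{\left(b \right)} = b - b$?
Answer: $\frac{1}{100437} \approx 9.9565 \cdot 10^{-6}$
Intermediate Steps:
$o{\left(b \right)} = 0$
$z = -81$ ($z = 21 - 102 = -81$)
$p{\left(G,n \right)} = G n$ ($p{\left(G,n \right)} = \left(0 + n\right) G = n G = G n$)
$O = 50622$ ($O = 51072 - 450 = 50622$)
$\frac{1}{p{\left(z,-615 \right)} + O} = \frac{1}{\left(-81\right) \left(-615\right) + 50622} = \frac{1}{49815 + 50622} = \frac{1}{100437}$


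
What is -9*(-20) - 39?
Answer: 141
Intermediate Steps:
-9*(-20) - 39 = 180 - 39 = 141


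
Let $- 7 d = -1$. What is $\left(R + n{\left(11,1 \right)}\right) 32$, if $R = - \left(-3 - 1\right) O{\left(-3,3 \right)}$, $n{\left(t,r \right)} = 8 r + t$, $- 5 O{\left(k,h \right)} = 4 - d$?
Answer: $\frac{17824}{35} \approx 509.26$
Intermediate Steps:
$d = \frac{1}{7}$ ($d = \left(- \frac{1}{7}\right) \left(-1\right) = \frac{1}{7} \approx 0.14286$)
$O{\left(k,h \right)} = - \frac{27}{35}$ ($O{\left(k,h \right)} = - \frac{4 - \frac{1}{7}}{5} = \left(- \frac{1}{5}\right) \frac{27}{7} = - \frac{27}{35}$)
$n{\left(t,r \right)} = t + 8 r$
$R = - \frac{108}{35}$ ($R = - \frac{\left(-3 - 1\right) \left(-27\right)}{35} = - \frac{\left(-4\right) \left(-27\right)}{35} = \left(-1\right) \frac{108}{35} = - \frac{108}{35} \approx -3.0857$)
$\left(R + n{\left(11,1 \right)}\right) 32 = \left(- \frac{108}{35} + \left(11 + 8 \cdot 1\right)\right) 32 = \left(- \frac{108}{35} + \left(11 + 8\right)\right) 32 = \left(- \frac{108}{35} + 19\right) 32 = \frac{557}{35} \cdot 32 = \frac{17824}{35}$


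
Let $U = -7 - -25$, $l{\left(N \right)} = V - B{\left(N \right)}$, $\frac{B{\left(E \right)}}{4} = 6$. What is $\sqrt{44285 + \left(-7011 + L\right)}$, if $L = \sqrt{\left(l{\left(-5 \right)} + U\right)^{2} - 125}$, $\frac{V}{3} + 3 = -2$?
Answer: $\sqrt{37274 + 2 \sqrt{79}} \approx 193.11$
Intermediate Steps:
$B{\left(E \right)} = 24$ ($B{\left(E \right)} = 4 \cdot 6 = 24$)
$V = -15$ ($V = -9 + 3 \left(-2\right) = -9 - 6 = -15$)
$l{\left(N \right)} = -39$ ($l{\left(N \right)} = -15 - 24 = -39$)
$U = 18$ ($U = -7 + 25 = 18$)
$L = 2 \sqrt{79}$ ($L = \sqrt{\left(-39 + 18\right)^{2} - 125} = \sqrt{\left(-21\right)^{2} - 125} = \sqrt{441 - 125} = \sqrt{316} = 2 \sqrt{79} \approx 17.776$)
$\sqrt{44285 + \left(-7011 + L\right)} = \sqrt{44285 - \left(7011 - 2 \sqrt{79}\right)} = \sqrt{37274 + 2 \sqrt{79}}$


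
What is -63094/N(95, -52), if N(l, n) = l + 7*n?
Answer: 63094/269 ≈ 234.55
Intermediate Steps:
-63094/N(95, -52) = -63094/(95 + 7*(-52)) = -63094/(95 - 364) = -63094/(-269) = -63094*(-1/269) = 63094/269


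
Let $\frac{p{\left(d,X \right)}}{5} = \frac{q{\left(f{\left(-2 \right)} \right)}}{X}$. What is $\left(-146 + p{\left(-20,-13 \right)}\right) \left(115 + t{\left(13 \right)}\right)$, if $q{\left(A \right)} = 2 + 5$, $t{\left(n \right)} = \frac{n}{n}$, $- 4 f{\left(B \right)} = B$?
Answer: $- \frac{224228}{13} \approx -17248.0$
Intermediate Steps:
$f{\left(B \right)} = - \frac{B}{4}$
$t{\left(n \right)} = 1$
$q{\left(A \right)} = 7$
$p{\left(d,X \right)} = \frac{35}{X}$ ($p{\left(d,X \right)} = 5 \frac{7}{X} = \frac{35}{X}$)
$\left(-146 + p{\left(-20,-13 \right)}\right) \left(115 + t{\left(13 \right)}\right) = \left(-146 + \frac{35}{-13}\right) \left(115 + 1\right) = \left(-146 + 35 \left(- \frac{1}{13}\right)\right) 116 = \left(-146 - \frac{35}{13}\right) 116 = \left(- \frac{1933}{13}\right) 116 = - \frac{224228}{13}$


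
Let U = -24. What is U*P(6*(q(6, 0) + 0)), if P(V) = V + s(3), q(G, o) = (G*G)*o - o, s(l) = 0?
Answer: 0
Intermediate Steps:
q(G, o) = -o + o*G² (q(G, o) = G²*o - o = o*G² - o = -o + o*G²)
P(V) = V (P(V) = V + 0 = V)
U*P(6*(q(6, 0) + 0)) = -144*(0*(-1 + 6²) + 0) = -144*(0*(-1 + 36) + 0) = -144*(0*35 + 0) = -144*(0 + 0) = -144*0 = -24*0 = 0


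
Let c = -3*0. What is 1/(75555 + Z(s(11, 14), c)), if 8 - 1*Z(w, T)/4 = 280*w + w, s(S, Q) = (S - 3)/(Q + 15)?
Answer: 29/2183031 ≈ 1.3284e-5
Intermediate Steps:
s(S, Q) = (-3 + S)/(15 + Q)
c = 0
Z(w, T) = 32 - 1124*w (Z(w, T) = 32 - 4*(280*w + w) = 32 - 1124*w)
1/(75555 + Z(s(11, 14), c)) = 1/(75555 + (32 - 1124*(-3 + 11)/(15 + 14))) = 1/(75555 + (32 - 1124*8/29)) = 1/(75555 + (32 - 8992/29)) = 1/(75555 - 8064/29) = 1/(2183031/29) = 29/2183031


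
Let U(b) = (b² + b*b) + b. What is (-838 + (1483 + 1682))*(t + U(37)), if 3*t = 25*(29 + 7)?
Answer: 7155525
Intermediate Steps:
U(b) = b + 2*b² (U(b) = (b² + b²) + b = 2*b² + b = b + 2*b²)
t = 300 (t = (25*(29 + 7))/3 = (25*36)/3 = (⅓)*900 = 300)
(-838 + (1483 + 1682))*(t + U(37)) = (-838 + (1483 + 1682))*(300 + 37*(1 + 2*37)) = (-838 + 3165)*(300 + 37*(1 + 74)) = 2327*(300 + 37*75) = 2327*(300 + 2775) = 2327*3075 = 7155525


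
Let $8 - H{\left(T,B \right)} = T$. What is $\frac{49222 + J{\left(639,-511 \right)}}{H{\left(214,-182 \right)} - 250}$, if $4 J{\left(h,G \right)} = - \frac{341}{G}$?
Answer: $- \frac{33536703}{310688} \approx -107.94$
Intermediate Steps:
$H{\left(T,B \right)} = 8 - T$
$J{\left(h,G \right)} = - \frac{341}{4 G}$ ($J{\left(h,G \right)} = \frac{\left(-341\right) \frac{1}{G}}{4} = - \frac{341}{4 G}$)
$\frac{49222 + J{\left(639,-511 \right)}}{H{\left(214,-182 \right)} - 250} = \frac{49222 - \frac{341}{4 \left(-511\right)}}{\left(8 - 214\right) - 250} = \frac{49222 - - \frac{341}{2044}}{\left(8 - 214\right) - 250} = \frac{49222 + \frac{341}{2044}}{-206 - 250} = \frac{100610109}{2044 \left(-456\right)} = \frac{100610109}{2044} \left(- \frac{1}{456}\right) = - \frac{33536703}{310688}$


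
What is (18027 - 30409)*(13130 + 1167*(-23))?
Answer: 169769602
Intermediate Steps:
(18027 - 30409)*(13130 + 1167*(-23)) = -12382*(13130 - 26841) = -12382*(-13711) = 169769602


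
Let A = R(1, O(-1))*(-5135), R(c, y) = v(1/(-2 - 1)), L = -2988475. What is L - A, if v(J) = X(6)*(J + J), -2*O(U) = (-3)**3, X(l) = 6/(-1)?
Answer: -2967935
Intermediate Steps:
X(l) = -6 (X(l) = 6*(-1) = -6)
O(U) = 27/2 (O(U) = -1/2*(-3)**3 = -1/2*(-27) = 27/2)
v(J) = -12*J (v(J) = -6*(J + J) = -12*J)
R(c, y) = 4 (R(c, y) = -12/(-2 - 1) = -12/(-3) = -12*(-1/3) = 4)
A = -20540 (A = 4*(-5135) = -20540)
L - A = -2988475 - 1*(-20540) = -2988475 + 20540 = -2967935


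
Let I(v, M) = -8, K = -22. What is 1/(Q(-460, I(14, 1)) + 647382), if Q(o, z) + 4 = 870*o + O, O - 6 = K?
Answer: 1/247162 ≈ 4.0459e-6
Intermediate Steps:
O = -16 (O = 6 - 22 = -16)
Q(o, z) = -20 + 870*o (Q(o, z) = -4 + (870*o - 16) = -4 + (-16 + 870*o) = -20 + 870*o)
1/(Q(-460, I(14, 1)) + 647382) = 1/((-20 + 870*(-460)) + 647382) = 1/((-20 - 400200) + 647382) = 1/(-400220 + 647382) = 1/247162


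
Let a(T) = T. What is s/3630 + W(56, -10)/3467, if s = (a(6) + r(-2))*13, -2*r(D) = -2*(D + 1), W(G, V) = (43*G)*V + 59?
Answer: -17394175/2517042 ≈ -6.9106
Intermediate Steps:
W(G, V) = 59 + 43*G*V (W(G, V) = 43*G*V + 59 = 59 + 43*G*V)
r(D) = 1 + D (r(D) = -(-1)*(D + 1) = -(-1)*(1 + D) = -(-2 - 2*D)/2 = 1 + D)
s = 65 (s = (6 + (1 - 2))*13 = (6 - 1)*13 = 5*13 = 65)
s/3630 + W(56, -10)/3467 = 65/3630 + (59 + 43*56*(-10))/3467 = 65*(1/3630) + (59 - 24080)*(1/3467) = 13/726 - 24021*1/3467 = 13/726 - 24021/3467 = -17394175/2517042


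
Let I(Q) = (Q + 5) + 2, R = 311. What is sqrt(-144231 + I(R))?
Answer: 7*I*sqrt(2937) ≈ 379.36*I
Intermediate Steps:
I(Q) = 7 + Q (I(Q) = (5 + Q) + 2 = 7 + Q)
sqrt(-144231 + I(R)) = sqrt(-144231 + (7 + 311)) = sqrt(-144231 + 318) = sqrt(-143913) = 7*I*sqrt(2937)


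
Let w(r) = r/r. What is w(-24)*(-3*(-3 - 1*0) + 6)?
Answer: 15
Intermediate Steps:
w(r) = 1
w(-24)*(-3*(-3 - 1*0) + 6) = 1*(-3*(-3 - 1*0) + 6) = 1*(-3*(-3 + 0) + 6) = 1*(-3*(-3) + 6) = 1*(9 + 6) = 1*15 = 15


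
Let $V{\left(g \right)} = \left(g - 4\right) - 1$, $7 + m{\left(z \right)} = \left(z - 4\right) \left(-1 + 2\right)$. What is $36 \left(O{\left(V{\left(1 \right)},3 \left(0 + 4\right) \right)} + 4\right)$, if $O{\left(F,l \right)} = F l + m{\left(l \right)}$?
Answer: $-1548$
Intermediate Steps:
$m{\left(z \right)} = -11 + z$ ($m{\left(z \right)} = -7 + \left(z - 4\right) \left(-1 + 2\right) = -7 + \left(-4 + z\right) 1 = -7 + \left(-4 + z\right) = -11 + z$)
$V{\left(g \right)} = -5 + g$ ($V{\left(g \right)} = \left(-4 + g\right) - 1 = -5 + g$)
$O{\left(F,l \right)} = -11 + l + F l$ ($O{\left(F,l \right)} = F l + \left(-11 + l\right) = -11 + l + F l$)
$36 \left(O{\left(V{\left(1 \right)},3 \left(0 + 4\right) \right)} + 4\right) = 36 \left(\left(-11 + 3 \left(0 + 4\right) + \left(-5 + 1\right) 3 \left(0 + 4\right)\right) + 4\right) = 36 \left(\left(-11 + 3 \cdot 4 - 4 \cdot 3 \cdot 4\right) + 4\right) = 36 \left(\left(-11 + 12 - 48\right) + 4\right) = 36 \left(-47 + 4\right) = 36 \left(-43\right) = -1548$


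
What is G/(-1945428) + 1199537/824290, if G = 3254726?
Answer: -43653153463/200449605765 ≈ -0.21778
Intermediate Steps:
G/(-1945428) + 1199537/824290 = 3254726/(-1945428) + 1199537/824290 = 3254726*(-1/1945428) + 1199537*(1/824290) = -1627363/972714 + 1199537/824290 = -43653153463/200449605765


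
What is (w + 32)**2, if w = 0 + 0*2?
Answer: 1024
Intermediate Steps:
w = 0 (w = 0 + 0 = 0)
(w + 32)**2 = (0 + 32)**2 = 32**2 = 1024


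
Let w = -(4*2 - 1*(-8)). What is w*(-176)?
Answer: 2816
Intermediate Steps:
w = -16 (w = -(8 + 8) = -1*16 = -16)
w*(-176) = -16*(-176) = 2816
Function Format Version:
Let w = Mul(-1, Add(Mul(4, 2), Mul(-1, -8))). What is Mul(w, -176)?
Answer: 2816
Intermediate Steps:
w = -16 (w = Mul(-1, Add(8, 8)) = Mul(-1, 16) = -16)
Mul(w, -176) = Mul(-16, -176) = 2816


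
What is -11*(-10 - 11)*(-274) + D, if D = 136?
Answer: -63158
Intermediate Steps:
-11*(-10 - 11)*(-274) + D = -11*(-10 - 11)*(-274) + 136 = -11*(-21)*(-274) + 136 = 231*(-274) + 136 = -63294 + 136 = -63158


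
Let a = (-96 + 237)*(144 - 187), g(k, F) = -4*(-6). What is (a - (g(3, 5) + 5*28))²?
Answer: 38775529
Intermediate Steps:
g(k, F) = 24
a = -6063 (a = 141*(-43) = -6063)
(a - (g(3, 5) + 5*28))² = (-6063 - (24 + 5*28))² = (-6063 - (24 + 140))² = (-6063 - 1*164)² = (-6063 - 164)² = (-6227)² = 38775529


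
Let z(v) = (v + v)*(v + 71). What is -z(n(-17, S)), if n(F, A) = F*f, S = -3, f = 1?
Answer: 1836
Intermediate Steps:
n(F, A) = F (n(F, A) = F*1 = F)
z(v) = 2*v*(71 + v) (z(v) = (2*v)*(71 + v) = 2*v*(71 + v))
-z(n(-17, S)) = -2*(-17)*(71 - 17) = -2*(-17)*54 = -1*(-1836) = 1836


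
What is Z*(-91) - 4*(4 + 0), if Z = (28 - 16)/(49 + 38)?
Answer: -828/29 ≈ -28.552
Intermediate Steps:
Z = 4/29 (Z = 12/87 = 12*(1/87) = 4/29 ≈ 0.13793)
Z*(-91) - 4*(4 + 0) = (4/29)*(-91) - 4*(4 + 0) = -364/29 - 4*4 = -364/29 - 16 = -828/29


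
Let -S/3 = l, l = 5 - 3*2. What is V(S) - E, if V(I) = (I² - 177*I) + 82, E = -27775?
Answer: 27335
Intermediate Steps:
l = -1 (l = 5 - 6 = -1)
S = 3 (S = -3*(-1) = 3)
V(I) = 82 + I² - 177*I
V(S) - E = (82 + 3² - 177*3) - 1*(-27775) = (82 + 9 - 531) + 27775 = -440 + 27775 = 27335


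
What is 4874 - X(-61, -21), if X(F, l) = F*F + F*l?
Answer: -128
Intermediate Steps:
X(F, l) = F² + F*l
4874 - X(-61, -21) = 4874 - (-61)*(-61 - 21) = 4874 - (-61)*(-82) = 4874 - 1*5002 = 4874 - 5002 = -128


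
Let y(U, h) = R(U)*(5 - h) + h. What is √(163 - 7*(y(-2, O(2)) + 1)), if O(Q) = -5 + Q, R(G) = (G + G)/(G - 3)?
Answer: √3305/5 ≈ 11.498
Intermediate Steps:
R(G) = 2*G/(-3 + G) (R(G) = (2*G)/(-3 + G) = 2*G/(-3 + G))
y(U, h) = h + 2*U*(5 - h)/(-3 + U) (y(U, h) = (2*U/(-3 + U))*(5 - h) + h = 2*U*(5 - h)/(-3 + U) + h = h + 2*U*(5 - h)/(-3 + U))
√(163 - 7*(y(-2, O(2)) + 1)) = √(163 - 7*((-3*(-5 + 2) + 10*(-2) - 1*(-2)*(-5 + 2))/(-3 - 2) + 1)) = √(163 - 7*((-3*(-3) - 20 - 1*(-2)*(-3))/(-5) + 1)) = √(163 - 7*(-(9 - 20 - 6)/5 + 1)) = √(163 - 7*(-⅕*(-17) + 1)) = √(163 - 7*(17/5 + 1)) = √(163 - 7*22/5) = √(163 - 154/5) = √(661/5) = √3305/5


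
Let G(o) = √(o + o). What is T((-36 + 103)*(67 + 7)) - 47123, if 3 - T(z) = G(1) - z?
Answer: -42162 - √2 ≈ -42163.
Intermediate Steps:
G(o) = √2*√o (G(o) = √(2*o) = √2*√o)
T(z) = 3 + z - √2 (T(z) = 3 - (√2*√1 - z) = 3 - (√2*1 - z) = 3 - (√2 - z) = 3 + (z - √2) = 3 + z - √2)
T((-36 + 103)*(67 + 7)) - 47123 = (3 + (-36 + 103)*(67 + 7) - √2) - 47123 = (3 + 67*74 - √2) - 47123 = (3 + 4958 - √2) - 47123 = (4961 - √2) - 47123 = -42162 - √2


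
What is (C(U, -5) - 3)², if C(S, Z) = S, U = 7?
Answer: 16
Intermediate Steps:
(C(U, -5) - 3)² = (7 - 3)² = 4² = 16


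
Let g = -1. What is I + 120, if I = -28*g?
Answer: 148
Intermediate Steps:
I = 28 (I = -28*(-1) = 28)
I + 120 = 28 + 120 = 148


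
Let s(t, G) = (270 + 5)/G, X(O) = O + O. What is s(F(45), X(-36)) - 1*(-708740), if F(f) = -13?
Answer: 51029005/72 ≈ 7.0874e+5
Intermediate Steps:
X(O) = 2*O
s(t, G) = 275/G
s(F(45), X(-36)) - 1*(-708740) = 275/((2*(-36))) - 1*(-708740) = 275/(-72) + 708740 = 275*(-1/72) + 708740 = -275/72 + 708740 = 51029005/72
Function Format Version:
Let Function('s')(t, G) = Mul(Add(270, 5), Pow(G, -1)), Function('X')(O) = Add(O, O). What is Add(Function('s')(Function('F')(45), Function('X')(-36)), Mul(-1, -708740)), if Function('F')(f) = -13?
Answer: Rational(51029005, 72) ≈ 7.0874e+5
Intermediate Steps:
Function('X')(O) = Mul(2, O)
Function('s')(t, G) = Mul(275, Pow(G, -1))
Add(Function('s')(Function('F')(45), Function('X')(-36)), Mul(-1, -708740)) = Add(Mul(275, Pow(Mul(2, -36), -1)), Mul(-1, -708740)) = Add(Mul(275, Pow(-72, -1)), 708740) = Add(Mul(275, Rational(-1, 72)), 708740) = Add(Rational(-275, 72), 708740) = Rational(51029005, 72)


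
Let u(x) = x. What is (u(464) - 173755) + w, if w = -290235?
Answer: -463526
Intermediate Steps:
(u(464) - 173755) + w = (464 - 173755) - 290235 = -173291 - 290235 = -463526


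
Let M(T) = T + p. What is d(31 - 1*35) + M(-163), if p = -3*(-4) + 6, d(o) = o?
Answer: -149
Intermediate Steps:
p = 18 (p = 12 + 6 = 18)
M(T) = 18 + T (M(T) = T + 18 = 18 + T)
d(31 - 1*35) + M(-163) = (31 - 1*35) + (18 - 163) = (31 - 35) - 145 = -4 - 145 = -149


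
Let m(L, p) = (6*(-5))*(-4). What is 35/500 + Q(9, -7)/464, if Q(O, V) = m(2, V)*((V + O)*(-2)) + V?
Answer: -11363/11600 ≈ -0.97957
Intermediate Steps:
m(L, p) = 120 (m(L, p) = -30*(-4) = 120)
Q(O, V) = -240*O - 239*V (Q(O, V) = 120*((V + O)*(-2)) + V = 120*((O + V)*(-2)) + V = 120*(-2*O - 2*V) + V = (-240*O - 240*V) + V = -240*O - 239*V)
35/500 + Q(9, -7)/464 = 35/500 + (-240*9 - 239*(-7))/464 = 35*(1/500) + (-2160 + 1673)*(1/464) = 7/100 - 487*1/464 = 7/100 - 487/464 = -11363/11600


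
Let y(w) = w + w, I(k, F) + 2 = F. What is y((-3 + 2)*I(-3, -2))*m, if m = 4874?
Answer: 38992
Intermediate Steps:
I(k, F) = -2 + F
y(w) = 2*w
y((-3 + 2)*I(-3, -2))*m = (2*((-3 + 2)*(-2 - 2)))*4874 = (2*(-1*(-4)))*4874 = (2*4)*4874 = 8*4874 = 38992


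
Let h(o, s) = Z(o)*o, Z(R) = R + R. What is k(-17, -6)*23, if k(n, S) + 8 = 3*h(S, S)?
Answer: 4784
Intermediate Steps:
Z(R) = 2*R
h(o, s) = 2*o**2 (h(o, s) = (2*o)*o = 2*o**2)
k(n, S) = -8 + 6*S**2 (k(n, S) = -8 + 3*(2*S**2) = -8 + 6*S**2)
k(-17, -6)*23 = (-8 + 6*(-6)**2)*23 = (-8 + 6*36)*23 = (-8 + 216)*23 = 208*23 = 4784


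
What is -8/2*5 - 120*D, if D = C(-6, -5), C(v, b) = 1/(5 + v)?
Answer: 100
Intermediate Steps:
D = -1 (D = 1/(5 - 6) = 1/(-1) = -1)
-8/2*5 - 120*D = -8/2*5 - 120*(-1) = -8*½*5 + 120 = -4*5 + 120 = -20 + 120 = 100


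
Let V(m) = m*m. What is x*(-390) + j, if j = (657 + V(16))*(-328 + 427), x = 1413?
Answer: -460683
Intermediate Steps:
V(m) = m**2
j = 90387 (j = (657 + 16**2)*(-328 + 427) = (657 + 256)*99 = 913*99 = 90387)
x*(-390) + j = 1413*(-390) + 90387 = -551070 + 90387 = -460683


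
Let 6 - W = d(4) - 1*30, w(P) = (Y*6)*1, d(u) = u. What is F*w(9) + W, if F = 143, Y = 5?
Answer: 4322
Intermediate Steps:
w(P) = 30 (w(P) = (5*6)*1 = 30*1 = 30)
W = 32 (W = 6 - (4 - 1*30) = 6 - (4 - 30) = 6 - 1*(-26) = 6 + 26 = 32)
F*w(9) + W = 143*30 + 32 = 4290 + 32 = 4322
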